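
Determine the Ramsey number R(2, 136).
R(2, 136) = 136

R(2, k) = k for all k ≥ 2: in a 2-colouring of K_k, either some edge is red (a red K_2) or all edges are blue (a blue K_k). And K_{135} coloured all-blue has no blue K_136, so R(2, 136) > 135. Hence R(2, 136) = 136.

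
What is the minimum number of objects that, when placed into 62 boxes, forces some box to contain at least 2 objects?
n = (2 − 1)·62 + 1 = 63

By the generalised pigeonhole principle, to guarantee some box contains ≥ r objects we need more than (r − 1) · k objects total. Threshold: n = (r − 1) · k + 1. With r = 2 and k = 62: n = 1 · 62 + 1 = 62 + 1 = 63. For n = 62 = 1 · 62, we can put exactly 1 objects in every box, avoiding 2 in any single one — so 63 is tight.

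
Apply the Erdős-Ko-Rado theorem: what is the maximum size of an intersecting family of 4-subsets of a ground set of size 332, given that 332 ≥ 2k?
max |F| = C(331, 3) = 5989445

Erdős-Ko-Rado (1961): when n ≥ 2k, max |F| = C(n−1, k−1). The bound is attained by the star {A : i ∈ A} for any fixed i ∈ [n]. Here C(332−1, 4−1) = C(331, 3) = 5989445.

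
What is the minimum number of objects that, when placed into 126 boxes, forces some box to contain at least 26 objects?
n = (26 − 1)·126 + 1 = 3151

By the generalised pigeonhole principle, to guarantee some box contains ≥ r objects we need more than (r − 1) · k objects total. Threshold: n = (r − 1) · k + 1. With r = 26 and k = 126: n = 25 · 126 + 1 = 3150 + 1 = 3151. For n = 3150 = 25 · 126, we can put exactly 25 objects in every box, avoiding 26 in any single one — so 3151 is tight.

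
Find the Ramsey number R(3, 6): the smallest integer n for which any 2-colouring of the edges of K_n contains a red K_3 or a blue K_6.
R(3, 6) = 18

Lower bound: an explicit 2-colouring of K_{17} (typically a Paley-type or other structured construction) avoids a red K_3 and a blue K_6, showing R(3, 6) > 17.
Upper bound: the simple Erdős–Szekeres recurrence only gives R(3, 6) ≤ 20; the tight bound R(3, 6) ≤ 18 requires a sharper case analysis (or computer search) of 2-colourings of K_{18}.
Hence R(3, 6) = 18.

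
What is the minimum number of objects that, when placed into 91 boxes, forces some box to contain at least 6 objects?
n = (6 − 1)·91 + 1 = 456

By the generalised pigeonhole principle, to guarantee some box contains ≥ r objects we need more than (r − 1) · k objects total. Threshold: n = (r − 1) · k + 1. With r = 6 and k = 91: n = 5 · 91 + 1 = 455 + 1 = 456. For n = 455 = 5 · 91, we can put exactly 5 objects in every box, avoiding 6 in any single one — so 456 is tight.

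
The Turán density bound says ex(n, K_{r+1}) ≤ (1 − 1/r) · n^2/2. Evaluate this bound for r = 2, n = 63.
Turán density bound = (1/2) · 63^2/2 = 3969/4 ≈ 992.25

Turán's theorem: ex(n, K_{r+1}) is achieved by the complete r-partite Turán graph T(n, r) with parts as balanced as possible, and is at most (1 − 1/r) · n^2/2. For r = 2, n = 63: the density bound is (1/2) · 3969/2 = 3969/4 ≈ 992.25. The integer-valued extremum is e(T(63, 2)) = 992, which is strictly less than the density bound 3969/4 since 2 ∤ 63 (the parts of T(63, 2) cannot all be equal).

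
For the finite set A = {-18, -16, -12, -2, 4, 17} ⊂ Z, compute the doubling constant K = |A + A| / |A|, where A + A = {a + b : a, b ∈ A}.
K = |A + A| / |A| = 20/6 = 10/3

Enumerate A + A = {a + b : a, b ∈ A}. With |A| = 6, there are |A|^2 = 36 ordered sum pairs; collecting distinct values, A + A = {-36, -34, -32, -30, -28, -24, -20, -18, -14, -12, -8, -4, -1, 1, 2, 5, 8, 15, 21, 34}, so |A + A| = 20. Thus K = 20/6 = 10/3. For comparison, the minimum possible |A + A| over all 6-element sets is 2·6 − 1 = 11 (so min K = 11/6), attained only by arithmetic progressions.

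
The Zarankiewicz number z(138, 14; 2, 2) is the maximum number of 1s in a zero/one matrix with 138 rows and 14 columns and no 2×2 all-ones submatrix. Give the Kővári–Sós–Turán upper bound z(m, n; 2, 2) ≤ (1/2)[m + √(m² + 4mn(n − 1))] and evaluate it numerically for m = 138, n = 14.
z(138, 14; 2, 2) ≤ (1/2)[138 + √(138² + 4·138·14·13)] = (1/2)[138 + √119508] = 241.8496

Kővári–Sós–Turán: let r_1, ..., r_138 be the row sums and z = Σ r_i the total number of 1s. Each pair of columns can share at most one row with both entries 1 (else a 2×2 all-ones block appears), so Σ_i C(r_i, 2) ≤ C(14, 2) = 91. By convexity Σ_i C(r_i, 2) ≥ 138·C(z/138, 2) = z(z − 138)/(2·138), giving z² − 138z − 138·14·13 ≤ 0 and hence z ≤ (1/2)[138 + √(19044 + 4·25116)] = (1/2)[138 + √119508] ≈ (1/2)(138 + 345.6993) = 241.8496.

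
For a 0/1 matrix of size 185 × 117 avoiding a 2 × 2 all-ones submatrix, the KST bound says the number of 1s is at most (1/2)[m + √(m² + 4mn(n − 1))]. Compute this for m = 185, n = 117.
z(185, 117; 2, 2) ≤ (1/2)[185 + √(185² + 4·185·117·116)] = (1/2)[185 + √10077505] = 1679.7543

Kővári–Sós–Turán: let r_1, ..., r_185 be the row sums and z = Σ r_i the total number of 1s. Each pair of columns can share at most one row with both entries 1 (else a 2×2 all-ones block appears), so Σ_i C(r_i, 2) ≤ C(117, 2) = 6786. By convexity Σ_i C(r_i, 2) ≥ 185·C(z/185, 2) = z(z − 185)/(2·185), giving z² − 185z − 185·117·116 ≤ 0 and hence z ≤ (1/2)[185 + √(34225 + 4·2510820)] = (1/2)[185 + √10077505] ≈ (1/2)(185 + 3174.5086) = 1679.7543.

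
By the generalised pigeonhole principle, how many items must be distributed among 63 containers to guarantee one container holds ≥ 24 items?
n = (24 − 1)·63 + 1 = 1450

By the generalised pigeonhole principle, to guarantee some box contains ≥ r objects we need more than (r − 1) · k objects total. Threshold: n = (r − 1) · k + 1. With r = 24 and k = 63: n = 23 · 63 + 1 = 1449 + 1 = 1450. For n = 1449 = 23 · 63, we can put exactly 23 objects in every box, avoiding 24 in any single one — so 1450 is tight.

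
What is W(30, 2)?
W(30, 2) = 30 + 1 = 31

A 2-term AP is any pair of integers, so a monochromatic 2-AP exists iff some colour is used at least twice. With 30 colours, the colouring i ↦ i on {1, ..., 30} uses each colour once, avoiding any monochromatic pair, so W(30, 2) > 30. For {1, ..., 31}, pigeonhole forces two integers of the same colour, which form a monochromatic 2-AP. Hence W(30, 2) = 31.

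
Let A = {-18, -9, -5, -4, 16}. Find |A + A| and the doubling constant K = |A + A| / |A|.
K = |A + A| / |A| = 15/5 = 3

Enumerate A + A = {a + b : a, b ∈ A}. With |A| = 5, there are |A|^2 = 25 ordered sum pairs; collecting distinct values, A + A = {-36, -27, -23, -22, -18, -14, -13, -10, -9, -8, -2, 7, 11, 12, 32}, so |A + A| = 15. Thus K = 15/5 = 3. For comparison, the minimum possible |A + A| over all 5-element sets is 2·5 − 1 = 9 (so min K = 9/5), attained only by arithmetic progressions.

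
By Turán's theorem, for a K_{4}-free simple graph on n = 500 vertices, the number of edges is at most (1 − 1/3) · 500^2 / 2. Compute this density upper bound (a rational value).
Turán density bound = (2/3) · 500^2/2 = 250000/3 ≈ 83333.3333

Turán's theorem: ex(n, K_{r+1}) is achieved by the complete r-partite Turán graph T(n, r) with parts as balanced as possible, and is at most (1 − 1/r) · n^2/2. For r = 3, n = 500: the density bound is (2/3) · 250000/2 = 250000/3 ≈ 83333.3333. The integer-valued extremum is e(T(500, 3)) = 83333, which is strictly less than the density bound 250000/3 since 3 ∤ 500 (the parts of T(500, 3) cannot all be equal).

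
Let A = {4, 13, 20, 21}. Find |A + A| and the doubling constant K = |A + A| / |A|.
K = |A + A| / |A| = 10/4 = 5/2

Enumerate A + A = {a + b : a, b ∈ A}. With |A| = 4, there are |A|^2 = 16 ordered sum pairs; collecting distinct values, A + A = {8, 17, 24, 25, 26, 33, 34, 40, 41, 42}, so |A + A| = 10. Thus K = 10/4 = 5/2. For comparison, the minimum possible |A + A| over all 4-element sets is 2·4 − 1 = 7 (so min K = 7/4), attained only by arithmetic progressions.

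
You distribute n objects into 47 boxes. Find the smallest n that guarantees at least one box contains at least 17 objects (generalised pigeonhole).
n = (17 − 1)·47 + 1 = 753

By the generalised pigeonhole principle, to guarantee some box contains ≥ r objects we need more than (r − 1) · k objects total. Threshold: n = (r − 1) · k + 1. With r = 17 and k = 47: n = 16 · 47 + 1 = 752 + 1 = 753. For n = 752 = 16 · 47, we can put exactly 16 objects in every box, avoiding 17 in any single one — so 753 is tight.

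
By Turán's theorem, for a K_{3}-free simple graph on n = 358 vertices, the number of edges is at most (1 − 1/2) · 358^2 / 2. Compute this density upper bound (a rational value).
Turán density bound = (1/2) · 358^2/2 = 32041

Turán's theorem: ex(n, K_{r+1}) is achieved by the complete r-partite Turán graph T(n, r) with parts as balanced as possible, and is at most (1 − 1/r) · n^2/2. For r = 2, n = 358: the density bound is (1/2) · 128164/2 = 32041. Since 2 ∣ 358, the Turán graph T(358, 2) has parts of equal size 179, and its edge count e(T(358, 2)) = 32041 attains the density bound exactly.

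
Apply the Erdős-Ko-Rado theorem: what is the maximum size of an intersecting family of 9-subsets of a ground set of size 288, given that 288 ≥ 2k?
max |F| = C(287, 8) = 1034642946982645

The Erdős-Ko-Rado theorem states: for n ≥ 2k, an intersecting family of k-subsets of an n-element set has size at most C(n − 1, k − 1), with equality for 'star' families {A ⊆ [n] : |A| = k, i ∈ A} (fix an element i). For n = 288, k = 9: C(287, 8) = 1034642946982645.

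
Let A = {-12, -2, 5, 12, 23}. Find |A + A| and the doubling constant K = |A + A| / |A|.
K = |A + A| / |A| = 14/5

Enumerate A + A = {a + b : a, b ∈ A}. With |A| = 5, there are |A|^2 = 25 ordered sum pairs; collecting distinct values, A + A = {-24, -14, -7, -4, 0, 3, 10, 11, 17, 21, 24, 28, 35, 46}, so |A + A| = 14. Thus K = 14/5. For comparison, the minimum possible |A + A| over all 5-element sets is 2·5 − 1 = 9 (so min K = 9/5), attained only by arithmetic progressions.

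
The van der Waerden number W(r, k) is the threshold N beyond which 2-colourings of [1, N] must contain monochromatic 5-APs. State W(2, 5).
W(2, 5) = 178

W(2, 5) = 178. The lower bound W(2, 5) > 177 comes from an explicit good 2-colouring of [1, 177]; the upper bound W(2, 5) ≤ 178 was verified by exhaustive search over 2-colourings of [1, 178].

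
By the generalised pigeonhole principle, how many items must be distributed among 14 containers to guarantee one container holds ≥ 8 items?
n = (8 − 1)·14 + 1 = 99

By the generalised pigeonhole principle, to guarantee some box contains ≥ r objects we need more than (r − 1) · k objects total. Threshold: n = (r − 1) · k + 1. With r = 8 and k = 14: n = 7 · 14 + 1 = 98 + 1 = 99. For n = 98 = 7 · 14, we can put exactly 7 objects in every box, avoiding 8 in any single one — so 99 is tight.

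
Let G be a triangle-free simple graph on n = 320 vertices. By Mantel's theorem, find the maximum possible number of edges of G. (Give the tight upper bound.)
ex(320, K_3) = ⌊320^2/4⌋ = 25600

Mantel (1907): a triangle-free graph on n vertices has at most ⌊n^2/4⌋ edges, with equality for the complete bipartite graph K_{⌊n/2⌋, ⌈n/2⌉}. For n = 320: ⌊320^2/4⌋ = ⌊102400/4⌋ = 25600. The extremal graph is K_{160, 160}, which has 160·160 = 25600 edges.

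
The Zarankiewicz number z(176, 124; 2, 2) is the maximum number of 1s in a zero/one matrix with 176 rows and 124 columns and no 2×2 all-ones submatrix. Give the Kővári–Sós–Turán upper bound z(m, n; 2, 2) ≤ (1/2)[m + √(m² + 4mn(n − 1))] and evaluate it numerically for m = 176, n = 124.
z(176, 124; 2, 2) ≤ (1/2)[176 + √(176² + 4·176·124·123)] = (1/2)[176 + √10768384] = 1728.7608

Kővári–Sós–Turán: let r_1, ..., r_176 be the row sums and z = Σ r_i the total number of 1s. Each pair of columns can share at most one row with both entries 1 (else a 2×2 all-ones block appears), so Σ_i C(r_i, 2) ≤ C(124, 2) = 7626. By convexity Σ_i C(r_i, 2) ≥ 176·C(z/176, 2) = z(z − 176)/(2·176), giving z² − 176z − 176·124·123 ≤ 0 and hence z ≤ (1/2)[176 + √(30976 + 4·2684352)] = (1/2)[176 + √10768384] ≈ (1/2)(176 + 3281.5216) = 1728.7608.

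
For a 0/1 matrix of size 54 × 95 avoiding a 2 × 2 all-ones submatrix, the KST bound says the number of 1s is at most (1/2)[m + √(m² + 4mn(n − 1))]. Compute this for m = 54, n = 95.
z(54, 95; 2, 2) ≤ (1/2)[54 + √(54² + 4·54·95·94)] = (1/2)[54 + √1931796] = 721.9453

Kővári–Sós–Turán: let r_1, ..., r_54 be the row sums and z = Σ r_i the total number of 1s. Each pair of columns can share at most one row with both entries 1 (else a 2×2 all-ones block appears), so Σ_i C(r_i, 2) ≤ C(95, 2) = 4465. By convexity Σ_i C(r_i, 2) ≥ 54·C(z/54, 2) = z(z − 54)/(2·54), giving z² − 54z − 54·95·94 ≤ 0 and hence z ≤ (1/2)[54 + √(2916 + 4·482220)] = (1/2)[54 + √1931796] ≈ (1/2)(54 + 1389.8906) = 721.9453.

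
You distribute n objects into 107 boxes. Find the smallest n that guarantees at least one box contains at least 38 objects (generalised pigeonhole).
n = (38 − 1)·107 + 1 = 3960

By the generalised pigeonhole principle, to guarantee some box contains ≥ r objects we need more than (r − 1) · k objects total. Threshold: n = (r − 1) · k + 1. With r = 38 and k = 107: n = 37 · 107 + 1 = 3959 + 1 = 3960. For n = 3959 = 37 · 107, we can put exactly 37 objects in every box, avoiding 38 in any single one — so 3960 is tight.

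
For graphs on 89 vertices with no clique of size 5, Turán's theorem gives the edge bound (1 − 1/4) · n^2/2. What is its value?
Turán density bound = (3/4) · 89^2/2 = 23763/8 ≈ 2970.375

Turán's theorem: ex(n, K_{r+1}) is achieved by the complete r-partite Turán graph T(n, r) with parts as balanced as possible, and is at most (1 − 1/r) · n^2/2. For r = 4, n = 89: the density bound is (3/4) · 7921/2 = 23763/8 ≈ 2970.375. The integer-valued extremum is e(T(89, 4)) = 2970, which is strictly less than the density bound 23763/8 since 4 ∤ 89 (the parts of T(89, 4) cannot all be equal).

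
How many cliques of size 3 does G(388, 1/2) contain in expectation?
E[# K_3] = C(388, 3) · (1/2)^C(3, 2) = 9660036 / 2^3 = 2415009/2 = 1207504.5

For each 3-subset S of vertices (there are C(388, 3) = 9660036 such S), let X_S = 1 if S induces a K_3 (all C(3, 2) = 3 edges present). Then P(X_S = 1) = (1/2)^3 = 1/8. By linearity of expectation, E[# K_3] = C(388, 3) · (1/2)^3 = 9660036 / 8 = 2415009/2 = 1207504.5.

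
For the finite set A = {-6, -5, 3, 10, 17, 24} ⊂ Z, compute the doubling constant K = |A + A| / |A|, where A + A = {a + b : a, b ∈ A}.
K = |A + A| / |A| = 18/6 = 3

Enumerate A + A = {a + b : a, b ∈ A}. With |A| = 6, there are |A|^2 = 36 ordered sum pairs; collecting distinct values, A + A = {-12, -11, -10, -3, -2, 4, 5, 6, 11, 12, 13, 18, 19, 20, 27, 34, 41, 48}, so |A + A| = 18. Thus K = 18/6 = 3. For comparison, the minimum possible |A + A| over all 6-element sets is 2·6 − 1 = 11 (so min K = 11/6), attained only by arithmetic progressions.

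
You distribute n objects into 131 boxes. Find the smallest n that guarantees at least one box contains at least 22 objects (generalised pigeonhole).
n = (22 − 1)·131 + 1 = 2752

By the generalised pigeonhole principle, to guarantee some box contains ≥ r objects we need more than (r − 1) · k objects total. Threshold: n = (r − 1) · k + 1. With r = 22 and k = 131: n = 21 · 131 + 1 = 2751 + 1 = 2752. For n = 2751 = 21 · 131, we can put exactly 21 objects in every box, avoiding 22 in any single one — so 2752 is tight.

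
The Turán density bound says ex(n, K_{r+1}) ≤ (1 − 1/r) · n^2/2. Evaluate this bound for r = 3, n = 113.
Turán density bound = (2/3) · 113^2/2 = 12769/3 ≈ 4256.3333

Turán's theorem: ex(n, K_{r+1}) is achieved by the complete r-partite Turán graph T(n, r) with parts as balanced as possible, and is at most (1 − 1/r) · n^2/2. For r = 3, n = 113: the density bound is (2/3) · 12769/2 = 12769/3 ≈ 4256.3333. The integer-valued extremum is e(T(113, 3)) = 4256, which is strictly less than the density bound 12769/3 since 3 ∤ 113 (the parts of T(113, 3) cannot all be equal).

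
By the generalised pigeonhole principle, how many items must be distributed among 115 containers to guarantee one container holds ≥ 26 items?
n = (26 − 1)·115 + 1 = 2876

By the generalised pigeonhole principle, to guarantee some box contains ≥ r objects we need more than (r − 1) · k objects total. Threshold: n = (r − 1) · k + 1. With r = 26 and k = 115: n = 25 · 115 + 1 = 2875 + 1 = 2876. For n = 2875 = 25 · 115, we can put exactly 25 objects in every box, avoiding 26 in any single one — so 2876 is tight.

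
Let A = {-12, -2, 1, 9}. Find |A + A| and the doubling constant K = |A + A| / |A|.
K = |A + A| / |A| = 10/4 = 5/2

Enumerate A + A = {a + b : a, b ∈ A}. With |A| = 4, there are |A|^2 = 16 ordered sum pairs; collecting distinct values, A + A = {-24, -14, -11, -4, -3, -1, 2, 7, 10, 18}, so |A + A| = 10. Thus K = 10/4 = 5/2. For comparison, the minimum possible |A + A| over all 4-element sets is 2·4 − 1 = 7 (so min K = 7/4), attained only by arithmetic progressions.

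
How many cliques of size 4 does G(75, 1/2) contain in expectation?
E[# K_4] = C(75, 4) · (1/2)^C(4, 2) = 1215450 / 2^6 = 607725/32 = 18991.40625

For each 4-subset S of vertices (there are C(75, 4) = 1215450 such S), let X_S = 1 if S induces a K_4 (all C(4, 2) = 6 edges present). Then P(X_S = 1) = (1/2)^6 = 1/64. By linearity of expectation, E[# K_4] = C(75, 4) · (1/2)^6 = 1215450 / 64 = 607725/32 = 18991.40625.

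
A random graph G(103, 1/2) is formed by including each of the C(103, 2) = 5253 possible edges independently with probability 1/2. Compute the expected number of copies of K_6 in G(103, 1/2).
E[# K_6] = C(103, 6) · (1/2)^C(6, 2) = 1429840335 / 2^15 ≈ 43635.264130

For each 6-subset S of vertices (there are C(103, 6) = 1429840335 such S), let X_S = 1 if S induces a K_6 (all C(6, 2) = 15 edges present). Then P(X_S = 1) = (1/2)^15 = 1/32768. By linearity of expectation, E[# K_6] = C(103, 6) · (1/2)^15 = 1429840335 / 32768 ≈ 43635.264130.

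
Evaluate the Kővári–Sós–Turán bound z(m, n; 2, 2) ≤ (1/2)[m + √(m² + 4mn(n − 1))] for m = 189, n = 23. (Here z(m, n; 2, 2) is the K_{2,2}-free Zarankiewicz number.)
z(189, 23; 2, 2) ≤ (1/2)[189 + √(189² + 4·189·23·22)] = (1/2)[189 + √418257] = 417.864

Kővári–Sós–Turán: let r_1, ..., r_189 be the row sums and z = Σ r_i the total number of 1s. Each pair of columns can share at most one row with both entries 1 (else a 2×2 all-ones block appears), so Σ_i C(r_i, 2) ≤ C(23, 2) = 253. By convexity Σ_i C(r_i, 2) ≥ 189·C(z/189, 2) = z(z − 189)/(2·189), giving z² − 189z − 189·23·22 ≤ 0 and hence z ≤ (1/2)[189 + √(35721 + 4·95634)] = (1/2)[189 + √418257] ≈ (1/2)(189 + 646.7279) = 417.864.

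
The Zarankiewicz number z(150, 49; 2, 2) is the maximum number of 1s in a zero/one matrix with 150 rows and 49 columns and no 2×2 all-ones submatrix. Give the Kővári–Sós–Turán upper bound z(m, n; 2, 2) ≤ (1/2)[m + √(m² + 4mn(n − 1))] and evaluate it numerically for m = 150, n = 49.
z(150, 49; 2, 2) ≤ (1/2)[150 + √(150² + 4·150·49·48)] = (1/2)[150 + √1433700] = 673.6861

Kővári–Sós–Turán: let r_1, ..., r_150 be the row sums and z = Σ r_i the total number of 1s. Each pair of columns can share at most one row with both entries 1 (else a 2×2 all-ones block appears), so Σ_i C(r_i, 2) ≤ C(49, 2) = 1176. By convexity Σ_i C(r_i, 2) ≥ 150·C(z/150, 2) = z(z − 150)/(2·150), giving z² − 150z − 150·49·48 ≤ 0 and hence z ≤ (1/2)[150 + √(22500 + 4·352800)] = (1/2)[150 + √1433700] ≈ (1/2)(150 + 1197.3721) = 673.6861.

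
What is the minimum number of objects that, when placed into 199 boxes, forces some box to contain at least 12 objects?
n = (12 − 1)·199 + 1 = 2190

By the generalised pigeonhole principle, to guarantee some box contains ≥ r objects we need more than (r − 1) · k objects total. Threshold: n = (r − 1) · k + 1. With r = 12 and k = 199: n = 11 · 199 + 1 = 2189 + 1 = 2190. For n = 2189 = 11 · 199, we can put exactly 11 objects in every box, avoiding 12 in any single one — so 2190 is tight.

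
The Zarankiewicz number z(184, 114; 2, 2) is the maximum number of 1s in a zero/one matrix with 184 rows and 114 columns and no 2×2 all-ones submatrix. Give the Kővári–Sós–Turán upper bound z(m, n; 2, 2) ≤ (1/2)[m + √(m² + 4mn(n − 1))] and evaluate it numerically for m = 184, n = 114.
z(184, 114; 2, 2) ≤ (1/2)[184 + √(184² + 4·184·114·113)] = (1/2)[184 + √9515008] = 1634.3203

Kővári–Sós–Turán: let r_1, ..., r_184 be the row sums and z = Σ r_i the total number of 1s. Each pair of columns can share at most one row with both entries 1 (else a 2×2 all-ones block appears), so Σ_i C(r_i, 2) ≤ C(114, 2) = 6441. By convexity Σ_i C(r_i, 2) ≥ 184·C(z/184, 2) = z(z − 184)/(2·184), giving z² − 184z − 184·114·113 ≤ 0 and hence z ≤ (1/2)[184 + √(33856 + 4·2370288)] = (1/2)[184 + √9515008] ≈ (1/2)(184 + 3084.6407) = 1634.3203.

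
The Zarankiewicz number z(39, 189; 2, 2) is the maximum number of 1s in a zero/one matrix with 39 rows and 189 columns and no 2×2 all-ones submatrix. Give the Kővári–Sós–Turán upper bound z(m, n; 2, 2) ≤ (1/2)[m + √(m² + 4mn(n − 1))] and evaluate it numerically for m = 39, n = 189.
z(39, 189; 2, 2) ≤ (1/2)[39 + √(39² + 4·39·189·188)] = (1/2)[39 + √5544513] = 1196.8395

Kővári–Sós–Turán: let r_1, ..., r_39 be the row sums and z = Σ r_i the total number of 1s. Each pair of columns can share at most one row with both entries 1 (else a 2×2 all-ones block appears), so Σ_i C(r_i, 2) ≤ C(189, 2) = 17766. By convexity Σ_i C(r_i, 2) ≥ 39·C(z/39, 2) = z(z − 39)/(2·39), giving z² − 39z − 39·189·188 ≤ 0 and hence z ≤ (1/2)[39 + √(1521 + 4·1385748)] = (1/2)[39 + √5544513] ≈ (1/2)(39 + 2354.679) = 1196.8395.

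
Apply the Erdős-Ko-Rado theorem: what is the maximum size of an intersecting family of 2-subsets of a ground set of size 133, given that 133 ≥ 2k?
max |F| = C(132, 1) = 132

The Erdős-Ko-Rado theorem states: for n ≥ 2k, an intersecting family of k-subsets of an n-element set has size at most C(n − 1, k − 1), with equality for 'star' families {A ⊆ [n] : |A| = k, i ∈ A} (fix an element i). For n = 133, k = 2: C(132, 1) = 132.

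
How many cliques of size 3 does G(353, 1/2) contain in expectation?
E[# K_3] = C(353, 3) · (1/2)^C(3, 2) = 7268976 / 2^3 = 908622

For each 3-subset S of vertices (there are C(353, 3) = 7268976 such S), let X_S = 1 if S induces a K_3 (all C(3, 2) = 3 edges present). Then P(X_S = 1) = (1/2)^3 = 1/8. By linearity of expectation, E[# K_3] = C(353, 3) · (1/2)^3 = 7268976 / 8 = 908622.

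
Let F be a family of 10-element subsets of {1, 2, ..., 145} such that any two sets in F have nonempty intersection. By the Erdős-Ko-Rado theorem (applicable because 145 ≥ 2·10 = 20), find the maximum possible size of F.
max |F| = C(144, 9) = 56849199220528

The Erdős-Ko-Rado theorem states: for n ≥ 2k, an intersecting family of k-subsets of an n-element set has size at most C(n − 1, k − 1), with equality for 'star' families {A ⊆ [n] : |A| = k, i ∈ A} (fix an element i). For n = 145, k = 10: C(144, 9) = 56849199220528.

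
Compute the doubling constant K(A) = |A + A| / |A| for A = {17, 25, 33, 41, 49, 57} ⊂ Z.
K = |A + A| / |A| = 11/6

Enumerate A + A = {a + b : a, b ∈ A}. With |A| = 6, there are |A|^2 = 36 ordered sum pairs; collecting distinct values, A + A = {34, 42, 50, 58, 66, 74, 82, 90, 98, 106, 114}, so |A + A| = 11. Thus K = 11/6. Here |A + A| = 2|A| − 1 = 11, the minimum possible — so K = 11/6 is minimal, which holds iff A is an arithmetic progression.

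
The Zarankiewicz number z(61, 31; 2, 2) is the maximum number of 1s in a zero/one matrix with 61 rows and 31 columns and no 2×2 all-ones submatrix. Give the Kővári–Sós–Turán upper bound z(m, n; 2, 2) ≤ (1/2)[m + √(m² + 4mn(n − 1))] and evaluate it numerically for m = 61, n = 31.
z(61, 31; 2, 2) ≤ (1/2)[61 + √(61² + 4·61·31·30)] = (1/2)[61 + √230641] = 270.6255

Kővári–Sós–Turán: let r_1, ..., r_61 be the row sums and z = Σ r_i the total number of 1s. Each pair of columns can share at most one row with both entries 1 (else a 2×2 all-ones block appears), so Σ_i C(r_i, 2) ≤ C(31, 2) = 465. By convexity Σ_i C(r_i, 2) ≥ 61·C(z/61, 2) = z(z − 61)/(2·61), giving z² − 61z − 61·31·30 ≤ 0 and hence z ≤ (1/2)[61 + √(3721 + 4·56730)] = (1/2)[61 + √230641] ≈ (1/2)(61 + 480.251) = 270.6255.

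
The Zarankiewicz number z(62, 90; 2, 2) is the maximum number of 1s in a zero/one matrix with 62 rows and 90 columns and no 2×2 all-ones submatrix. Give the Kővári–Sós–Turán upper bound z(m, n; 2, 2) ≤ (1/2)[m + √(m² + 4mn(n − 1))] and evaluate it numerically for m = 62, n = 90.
z(62, 90; 2, 2) ≤ (1/2)[62 + √(62² + 4·62·90·89)] = (1/2)[62 + √1990324] = 736.3942

Kővári–Sós–Turán: let r_1, ..., r_62 be the row sums and z = Σ r_i the total number of 1s. Each pair of columns can share at most one row with both entries 1 (else a 2×2 all-ones block appears), so Σ_i C(r_i, 2) ≤ C(90, 2) = 4005. By convexity Σ_i C(r_i, 2) ≥ 62·C(z/62, 2) = z(z − 62)/(2·62), giving z² − 62z − 62·90·89 ≤ 0 and hence z ≤ (1/2)[62 + √(3844 + 4·496620)] = (1/2)[62 + √1990324] ≈ (1/2)(62 + 1410.7884) = 736.3942.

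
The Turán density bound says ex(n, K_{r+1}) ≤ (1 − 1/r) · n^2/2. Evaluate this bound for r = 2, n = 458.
Turán density bound = (1/2) · 458^2/2 = 52441

Turán's theorem: ex(n, K_{r+1}) is achieved by the complete r-partite Turán graph T(n, r) with parts as balanced as possible, and is at most (1 − 1/r) · n^2/2. For r = 2, n = 458: the density bound is (1/2) · 209764/2 = 52441. Since 2 ∣ 458, the Turán graph T(458, 2) has parts of equal size 229, and its edge count e(T(458, 2)) = 52441 attains the density bound exactly.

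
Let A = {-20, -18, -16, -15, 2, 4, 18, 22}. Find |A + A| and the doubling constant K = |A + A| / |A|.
K = |A + A| / |A| = 30/8 = 15/4

Enumerate A + A = {a + b : a, b ∈ A}. With |A| = 8, there are |A|^2 = 64 ordered sum pairs; collecting distinct values, A + A = {-40, -38, -36, -35, -34, -33, -32, -31, -30, -18, -16, -14, -13, -12, -11, -2, 0, 2, 3, 4, 6, 7, 8, 20, 22, 24, 26, 36, 40, 44}, so |A + A| = 30. Thus K = 30/8 = 15/4. For comparison, the minimum possible |A + A| over all 8-element sets is 2·8 − 1 = 15 (so min K = 15/8), attained only by arithmetic progressions.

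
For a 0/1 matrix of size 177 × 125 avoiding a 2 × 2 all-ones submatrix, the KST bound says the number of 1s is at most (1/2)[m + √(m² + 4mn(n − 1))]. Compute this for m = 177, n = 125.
z(177, 125; 2, 2) ≤ (1/2)[177 + √(177² + 4·177·125·124)] = (1/2)[177 + √11005329] = 1747.214

Kővári–Sós–Turán: let r_1, ..., r_177 be the row sums and z = Σ r_i the total number of 1s. Each pair of columns can share at most one row with both entries 1 (else a 2×2 all-ones block appears), so Σ_i C(r_i, 2) ≤ C(125, 2) = 7750. By convexity Σ_i C(r_i, 2) ≥ 177·C(z/177, 2) = z(z − 177)/(2·177), giving z² − 177z − 177·125·124 ≤ 0 and hence z ≤ (1/2)[177 + √(31329 + 4·2743500)] = (1/2)[177 + √11005329] ≈ (1/2)(177 + 3317.4281) = 1747.214.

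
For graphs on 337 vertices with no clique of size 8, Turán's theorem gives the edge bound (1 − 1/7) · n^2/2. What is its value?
Turán density bound = (6/7) · 337^2/2 = 340707/7 ≈ 48672.4286

Turán's theorem: ex(n, K_{r+1}) is achieved by the complete r-partite Turán graph T(n, r) with parts as balanced as possible, and is at most (1 − 1/r) · n^2/2. For r = 7, n = 337: the density bound is (6/7) · 113569/2 = 340707/7 ≈ 48672.4286. The integer-valued extremum is e(T(337, 7)) = 48672, which is strictly less than the density bound 340707/7 since 7 ∤ 337 (the parts of T(337, 7) cannot all be equal).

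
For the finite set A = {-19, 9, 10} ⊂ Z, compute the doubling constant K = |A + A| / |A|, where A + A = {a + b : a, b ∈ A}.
K = |A + A| / |A| = 6/3 = 2

Enumerate A + A = {a + b : a, b ∈ A}. With |A| = 3, there are |A|^2 = 9 ordered sum pairs; collecting distinct values, A + A = {-38, -10, -9, 18, 19, 20}, so |A + A| = 6. Thus K = 6/3 = 2. For comparison, the minimum possible |A + A| over all 3-element sets is 2·3 − 1 = 5 (so min K = 5/3), attained only by arithmetic progressions.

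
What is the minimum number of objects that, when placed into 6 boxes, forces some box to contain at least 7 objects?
n = (7 − 1)·6 + 1 = 37

By the generalised pigeonhole principle, to guarantee some box contains ≥ r objects we need more than (r − 1) · k objects total. Threshold: n = (r − 1) · k + 1. With r = 7 and k = 6: n = 6 · 6 + 1 = 36 + 1 = 37. For n = 36 = 6 · 6, we can put exactly 6 objects in every box, avoiding 7 in any single one — so 37 is tight.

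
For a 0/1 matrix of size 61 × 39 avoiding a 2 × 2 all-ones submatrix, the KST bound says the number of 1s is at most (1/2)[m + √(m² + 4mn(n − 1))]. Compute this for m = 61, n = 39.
z(61, 39; 2, 2) ≤ (1/2)[61 + √(61² + 4·61·39·38)] = (1/2)[61 + √365329] = 332.7123

Kővári–Sós–Turán: let r_1, ..., r_61 be the row sums and z = Σ r_i the total number of 1s. Each pair of columns can share at most one row with both entries 1 (else a 2×2 all-ones block appears), so Σ_i C(r_i, 2) ≤ C(39, 2) = 741. By convexity Σ_i C(r_i, 2) ≥ 61·C(z/61, 2) = z(z − 61)/(2·61), giving z² − 61z − 61·39·38 ≤ 0 and hence z ≤ (1/2)[61 + √(3721 + 4·90402)] = (1/2)[61 + √365329] ≈ (1/2)(61 + 604.4245) = 332.7123.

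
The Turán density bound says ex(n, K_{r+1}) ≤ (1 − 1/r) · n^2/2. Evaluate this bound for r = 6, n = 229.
Turán density bound = (5/6) · 229^2/2 = 262205/12 ≈ 21850.4167

Turán's theorem: ex(n, K_{r+1}) is achieved by the complete r-partite Turán graph T(n, r) with parts as balanced as possible, and is at most (1 − 1/r) · n^2/2. For r = 6, n = 229: the density bound is (5/6) · 52441/2 = 262205/12 ≈ 21850.4167. The integer-valued extremum is e(T(229, 6)) = 21850, which is strictly less than the density bound 262205/12 since 6 ∤ 229 (the parts of T(229, 6) cannot all be equal).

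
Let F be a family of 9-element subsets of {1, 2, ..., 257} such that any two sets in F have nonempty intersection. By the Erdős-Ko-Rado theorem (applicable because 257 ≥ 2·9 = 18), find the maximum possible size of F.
max |F| = C(256, 8) = 409663695276000

Erdős-Ko-Rado (1961): when n ≥ 2k, max |F| = C(n−1, k−1). The bound is attained by the star {A : i ∈ A} for any fixed i ∈ [n]. Here C(257−1, 9−1) = C(256, 8) = 409663695276000.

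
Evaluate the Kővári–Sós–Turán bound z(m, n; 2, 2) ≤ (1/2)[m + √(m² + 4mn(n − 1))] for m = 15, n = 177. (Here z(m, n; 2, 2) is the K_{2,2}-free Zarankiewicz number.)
z(15, 177; 2, 2) ≤ (1/2)[15 + √(15² + 4·15·177·176)] = (1/2)[15 + √1869345] = 691.12

Kővári–Sós–Turán: let r_1, ..., r_15 be the row sums and z = Σ r_i the total number of 1s. Each pair of columns can share at most one row with both entries 1 (else a 2×2 all-ones block appears), so Σ_i C(r_i, 2) ≤ C(177, 2) = 15576. By convexity Σ_i C(r_i, 2) ≥ 15·C(z/15, 2) = z(z − 15)/(2·15), giving z² − 15z − 15·177·176 ≤ 0 and hence z ≤ (1/2)[15 + √(225 + 4·467280)] = (1/2)[15 + √1869345] ≈ (1/2)(15 + 1367.2399) = 691.12.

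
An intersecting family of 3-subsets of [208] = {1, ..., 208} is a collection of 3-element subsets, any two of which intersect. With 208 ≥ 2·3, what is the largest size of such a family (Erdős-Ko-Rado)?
max |F| = C(207, 2) = 21321

Erdős-Ko-Rado (1961): when n ≥ 2k, max |F| = C(n−1, k−1). The bound is attained by the star {A : i ∈ A} for any fixed i ∈ [n]. Here C(208−1, 3−1) = C(207, 2) = 21321.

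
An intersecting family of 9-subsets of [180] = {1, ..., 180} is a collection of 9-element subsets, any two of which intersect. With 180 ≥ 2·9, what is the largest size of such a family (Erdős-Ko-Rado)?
max |F| = C(179, 8) = 22304900540890

Erdős-Ko-Rado (1961): when n ≥ 2k, max |F| = C(n−1, k−1). The bound is attained by the star {A : i ∈ A} for any fixed i ∈ [n]. Here C(180−1, 9−1) = C(179, 8) = 22304900540890.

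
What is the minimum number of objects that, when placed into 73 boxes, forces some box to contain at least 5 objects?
n = (5 − 1)·73 + 1 = 293

By the generalised pigeonhole principle, to guarantee some box contains ≥ r objects we need more than (r − 1) · k objects total. Threshold: n = (r − 1) · k + 1. With r = 5 and k = 73: n = 4 · 73 + 1 = 292 + 1 = 293. For n = 292 = 4 · 73, we can put exactly 4 objects in every box, avoiding 5 in any single one — so 293 is tight.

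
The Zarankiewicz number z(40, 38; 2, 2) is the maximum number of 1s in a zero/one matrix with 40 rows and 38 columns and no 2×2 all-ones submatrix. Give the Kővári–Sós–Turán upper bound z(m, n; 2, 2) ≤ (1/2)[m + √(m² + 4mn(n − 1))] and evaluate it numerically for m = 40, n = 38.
z(40, 38; 2, 2) ≤ (1/2)[40 + √(40² + 4·40·38·37)] = (1/2)[40 + √226560] = 257.9916

Kővári–Sós–Turán: let r_1, ..., r_40 be the row sums and z = Σ r_i the total number of 1s. Each pair of columns can share at most one row with both entries 1 (else a 2×2 all-ones block appears), so Σ_i C(r_i, 2) ≤ C(38, 2) = 703. By convexity Σ_i C(r_i, 2) ≥ 40·C(z/40, 2) = z(z − 40)/(2·40), giving z² − 40z − 40·38·37 ≤ 0 and hence z ≤ (1/2)[40 + √(1600 + 4·56240)] = (1/2)[40 + √226560] ≈ (1/2)(40 + 475.9832) = 257.9916.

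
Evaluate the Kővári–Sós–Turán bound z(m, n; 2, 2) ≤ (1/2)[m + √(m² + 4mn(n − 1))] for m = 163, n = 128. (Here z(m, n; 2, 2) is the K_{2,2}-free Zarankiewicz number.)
z(163, 128; 2, 2) ≤ (1/2)[163 + √(163² + 4·163·128·127)] = (1/2)[163 + √10625481] = 1711.3375

Kővári–Sós–Turán: let r_1, ..., r_163 be the row sums and z = Σ r_i the total number of 1s. Each pair of columns can share at most one row with both entries 1 (else a 2×2 all-ones block appears), so Σ_i C(r_i, 2) ≤ C(128, 2) = 8128. By convexity Σ_i C(r_i, 2) ≥ 163·C(z/163, 2) = z(z − 163)/(2·163), giving z² − 163z − 163·128·127 ≤ 0 and hence z ≤ (1/2)[163 + √(26569 + 4·2649728)] = (1/2)[163 + √10625481] ≈ (1/2)(163 + 3259.675) = 1711.3375.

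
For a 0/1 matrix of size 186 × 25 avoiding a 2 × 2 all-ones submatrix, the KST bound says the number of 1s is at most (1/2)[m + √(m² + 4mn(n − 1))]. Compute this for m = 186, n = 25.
z(186, 25; 2, 2) ≤ (1/2)[186 + √(186² + 4·186·25·24)] = (1/2)[186 + √480996] = 439.7694

Kővári–Sós–Turán: let r_1, ..., r_186 be the row sums and z = Σ r_i the total number of 1s. Each pair of columns can share at most one row with both entries 1 (else a 2×2 all-ones block appears), so Σ_i C(r_i, 2) ≤ C(25, 2) = 300. By convexity Σ_i C(r_i, 2) ≥ 186·C(z/186, 2) = z(z − 186)/(2·186), giving z² − 186z − 186·25·24 ≤ 0 and hence z ≤ (1/2)[186 + √(34596 + 4·111600)] = (1/2)[186 + √480996] ≈ (1/2)(186 + 693.5388) = 439.7694.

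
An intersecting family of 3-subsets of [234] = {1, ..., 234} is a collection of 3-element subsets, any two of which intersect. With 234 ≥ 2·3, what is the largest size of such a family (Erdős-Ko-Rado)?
max |F| = C(233, 2) = 27028

The Erdős-Ko-Rado theorem states: for n ≥ 2k, an intersecting family of k-subsets of an n-element set has size at most C(n − 1, k − 1), with equality for 'star' families {A ⊆ [n] : |A| = k, i ∈ A} (fix an element i). For n = 234, k = 3: C(233, 2) = 27028.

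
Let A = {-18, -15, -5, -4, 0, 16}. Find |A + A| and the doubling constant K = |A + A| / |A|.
K = |A + A| / |A| = 21/6 = 7/2

Enumerate A + A = {a + b : a, b ∈ A}. With |A| = 6, there are |A|^2 = 36 ordered sum pairs; collecting distinct values, A + A = {-36, -33, -30, -23, -22, -20, -19, -18, -15, -10, -9, -8, -5, -4, -2, 0, 1, 11, 12, 16, 32}, so |A + A| = 21. Thus K = 21/6 = 7/2. For comparison, the minimum possible |A + A| over all 6-element sets is 2·6 − 1 = 11 (so min K = 11/6), attained only by arithmetic progressions.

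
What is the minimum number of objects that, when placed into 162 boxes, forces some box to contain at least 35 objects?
n = (35 − 1)·162 + 1 = 5509

By the generalised pigeonhole principle, to guarantee some box contains ≥ r objects we need more than (r − 1) · k objects total. Threshold: n = (r − 1) · k + 1. With r = 35 and k = 162: n = 34 · 162 + 1 = 5508 + 1 = 5509. For n = 5508 = 34 · 162, we can put exactly 34 objects in every box, avoiding 35 in any single one — so 5509 is tight.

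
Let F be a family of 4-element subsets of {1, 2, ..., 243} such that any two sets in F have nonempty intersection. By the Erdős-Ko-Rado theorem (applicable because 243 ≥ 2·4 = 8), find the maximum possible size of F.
max |F| = C(242, 3) = 2332880

The Erdős-Ko-Rado theorem states: for n ≥ 2k, an intersecting family of k-subsets of an n-element set has size at most C(n − 1, k − 1), with equality for 'star' families {A ⊆ [n] : |A| = k, i ∈ A} (fix an element i). For n = 243, k = 4: C(242, 3) = 2332880.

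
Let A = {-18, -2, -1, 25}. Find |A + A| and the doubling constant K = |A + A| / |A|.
K = |A + A| / |A| = 10/4 = 5/2

Enumerate A + A = {a + b : a, b ∈ A}. With |A| = 4, there are |A|^2 = 16 ordered sum pairs; collecting distinct values, A + A = {-36, -20, -19, -4, -3, -2, 7, 23, 24, 50}, so |A + A| = 10. Thus K = 10/4 = 5/2. For comparison, the minimum possible |A + A| over all 4-element sets is 2·4 − 1 = 7 (so min K = 7/4), attained only by arithmetic progressions.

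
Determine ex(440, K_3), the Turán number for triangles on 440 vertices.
ex(440, K_3) = ⌊440^2/4⌋ = 48400

Mantel (1907): a triangle-free graph on n vertices has at most ⌊n^2/4⌋ edges, with equality for the complete bipartite graph K_{⌊n/2⌋, ⌈n/2⌉}. For n = 440: ⌊440^2/4⌋ = ⌊193600/4⌋ = 48400. The extremal graph is K_{220, 220}, which has 220·220 = 48400 edges.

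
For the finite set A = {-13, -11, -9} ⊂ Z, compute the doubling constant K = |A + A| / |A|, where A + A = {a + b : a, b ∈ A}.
K = |A + A| / |A| = 5/3

Enumerate A + A = {a + b : a, b ∈ A}. With |A| = 3, there are |A|^2 = 9 ordered sum pairs; collecting distinct values, A + A = {-26, -24, -22, -20, -18}, so |A + A| = 5. Thus K = 5/3. Here |A + A| = 2|A| − 1 = 5, the minimum possible — so K = 5/3 is minimal, which holds iff A is an arithmetic progression.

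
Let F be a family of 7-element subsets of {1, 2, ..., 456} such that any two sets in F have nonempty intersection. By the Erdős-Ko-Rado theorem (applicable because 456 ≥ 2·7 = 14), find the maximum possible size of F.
max |F| = C(455, 6) = 11922310975575

The Erdős-Ko-Rado theorem states: for n ≥ 2k, an intersecting family of k-subsets of an n-element set has size at most C(n − 1, k − 1), with equality for 'star' families {A ⊆ [n] : |A| = k, i ∈ A} (fix an element i). For n = 456, k = 7: C(455, 6) = 11922310975575.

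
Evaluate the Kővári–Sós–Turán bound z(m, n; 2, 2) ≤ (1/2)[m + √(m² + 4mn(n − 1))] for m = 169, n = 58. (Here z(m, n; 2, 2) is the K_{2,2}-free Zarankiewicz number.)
z(169, 58; 2, 2) ≤ (1/2)[169 + √(169² + 4·169·58·57)] = (1/2)[169 + √2263417] = 836.7328

Kővári–Sós–Turán: let r_1, ..., r_169 be the row sums and z = Σ r_i the total number of 1s. Each pair of columns can share at most one row with both entries 1 (else a 2×2 all-ones block appears), so Σ_i C(r_i, 2) ≤ C(58, 2) = 1653. By convexity Σ_i C(r_i, 2) ≥ 169·C(z/169, 2) = z(z − 169)/(2·169), giving z² − 169z − 169·58·57 ≤ 0 and hence z ≤ (1/2)[169 + √(28561 + 4·558714)] = (1/2)[169 + √2263417] ≈ (1/2)(169 + 1504.4657) = 836.7328.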